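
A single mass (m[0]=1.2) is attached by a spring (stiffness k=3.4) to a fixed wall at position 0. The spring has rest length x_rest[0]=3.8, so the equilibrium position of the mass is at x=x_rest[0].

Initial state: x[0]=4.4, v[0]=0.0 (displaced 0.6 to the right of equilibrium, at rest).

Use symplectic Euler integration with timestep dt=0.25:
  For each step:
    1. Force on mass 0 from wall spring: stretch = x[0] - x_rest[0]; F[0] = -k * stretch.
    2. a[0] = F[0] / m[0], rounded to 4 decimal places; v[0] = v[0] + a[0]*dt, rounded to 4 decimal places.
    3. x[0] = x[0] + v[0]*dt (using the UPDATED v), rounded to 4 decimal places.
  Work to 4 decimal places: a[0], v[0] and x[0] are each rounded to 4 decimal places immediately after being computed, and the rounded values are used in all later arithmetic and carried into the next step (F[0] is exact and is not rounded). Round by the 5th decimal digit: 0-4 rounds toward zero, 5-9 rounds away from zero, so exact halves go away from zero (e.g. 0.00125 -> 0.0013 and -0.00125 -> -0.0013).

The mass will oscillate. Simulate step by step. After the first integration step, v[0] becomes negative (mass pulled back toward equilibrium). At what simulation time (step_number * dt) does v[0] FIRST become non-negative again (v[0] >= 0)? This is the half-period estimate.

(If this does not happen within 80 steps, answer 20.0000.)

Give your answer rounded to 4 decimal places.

Step 0: x=[4.4000] v=[0.0000]
Step 1: x=[4.2938] v=[-0.4250]
Step 2: x=[4.1001] v=[-0.7748]
Step 3: x=[3.8533] v=[-0.9874]
Step 4: x=[3.5970] v=[-1.0252]
Step 5: x=[3.3767] v=[-0.8814]
Step 6: x=[3.2313] v=[-0.5816]
Step 7: x=[3.1866] v=[-0.1788]
Step 8: x=[3.2505] v=[0.2557]
First v>=0 after going negative at step 8, time=2.0000

Answer: 2.0000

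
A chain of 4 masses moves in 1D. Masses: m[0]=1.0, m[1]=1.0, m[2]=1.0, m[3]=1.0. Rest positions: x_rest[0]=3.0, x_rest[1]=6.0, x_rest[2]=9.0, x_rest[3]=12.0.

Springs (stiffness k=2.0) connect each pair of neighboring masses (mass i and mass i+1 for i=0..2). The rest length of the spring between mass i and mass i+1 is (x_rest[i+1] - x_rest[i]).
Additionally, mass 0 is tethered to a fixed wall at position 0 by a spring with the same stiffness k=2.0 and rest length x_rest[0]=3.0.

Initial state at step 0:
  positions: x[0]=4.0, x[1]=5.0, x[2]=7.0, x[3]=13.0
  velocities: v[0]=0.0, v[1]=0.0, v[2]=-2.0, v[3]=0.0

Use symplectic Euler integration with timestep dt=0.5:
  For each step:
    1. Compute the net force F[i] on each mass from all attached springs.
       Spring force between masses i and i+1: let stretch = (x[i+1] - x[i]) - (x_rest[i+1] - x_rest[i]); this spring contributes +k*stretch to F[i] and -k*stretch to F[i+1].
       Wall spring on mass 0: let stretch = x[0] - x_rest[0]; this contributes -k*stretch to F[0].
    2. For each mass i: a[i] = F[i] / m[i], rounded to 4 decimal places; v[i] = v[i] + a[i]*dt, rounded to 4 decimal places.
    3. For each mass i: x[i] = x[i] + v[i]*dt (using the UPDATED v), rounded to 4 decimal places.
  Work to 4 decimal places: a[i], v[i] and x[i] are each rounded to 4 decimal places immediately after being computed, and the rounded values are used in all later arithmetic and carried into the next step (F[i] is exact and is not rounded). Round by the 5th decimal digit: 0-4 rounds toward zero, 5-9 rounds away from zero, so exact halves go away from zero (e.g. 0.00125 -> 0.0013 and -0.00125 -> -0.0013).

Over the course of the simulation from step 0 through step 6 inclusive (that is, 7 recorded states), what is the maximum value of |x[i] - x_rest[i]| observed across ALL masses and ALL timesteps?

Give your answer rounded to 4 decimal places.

Answer: 3.1250

Derivation:
Step 0: x=[4.0000 5.0000 7.0000 13.0000] v=[0.0000 0.0000 -2.0000 0.0000]
Step 1: x=[2.5000 5.5000 8.0000 11.5000] v=[-3.0000 1.0000 2.0000 -3.0000]
Step 2: x=[1.2500 5.7500 9.5000 9.7500] v=[-2.5000 0.5000 3.0000 -3.5000]
Step 3: x=[1.6250 5.6250 9.2500 9.3750] v=[0.7500 -0.2500 -0.5000 -0.7500]
Step 4: x=[3.1875 5.3125 7.2500 10.4375] v=[3.1250 -0.6250 -4.0000 2.1250]
Step 5: x=[4.2188 4.9063 5.8750 11.4063] v=[2.0625 -0.8125 -2.7500 1.9375]
Step 6: x=[3.4844 4.6407 6.7813 11.1094] v=[-1.4688 -0.5313 1.8126 -0.5938]
Max displacement = 3.1250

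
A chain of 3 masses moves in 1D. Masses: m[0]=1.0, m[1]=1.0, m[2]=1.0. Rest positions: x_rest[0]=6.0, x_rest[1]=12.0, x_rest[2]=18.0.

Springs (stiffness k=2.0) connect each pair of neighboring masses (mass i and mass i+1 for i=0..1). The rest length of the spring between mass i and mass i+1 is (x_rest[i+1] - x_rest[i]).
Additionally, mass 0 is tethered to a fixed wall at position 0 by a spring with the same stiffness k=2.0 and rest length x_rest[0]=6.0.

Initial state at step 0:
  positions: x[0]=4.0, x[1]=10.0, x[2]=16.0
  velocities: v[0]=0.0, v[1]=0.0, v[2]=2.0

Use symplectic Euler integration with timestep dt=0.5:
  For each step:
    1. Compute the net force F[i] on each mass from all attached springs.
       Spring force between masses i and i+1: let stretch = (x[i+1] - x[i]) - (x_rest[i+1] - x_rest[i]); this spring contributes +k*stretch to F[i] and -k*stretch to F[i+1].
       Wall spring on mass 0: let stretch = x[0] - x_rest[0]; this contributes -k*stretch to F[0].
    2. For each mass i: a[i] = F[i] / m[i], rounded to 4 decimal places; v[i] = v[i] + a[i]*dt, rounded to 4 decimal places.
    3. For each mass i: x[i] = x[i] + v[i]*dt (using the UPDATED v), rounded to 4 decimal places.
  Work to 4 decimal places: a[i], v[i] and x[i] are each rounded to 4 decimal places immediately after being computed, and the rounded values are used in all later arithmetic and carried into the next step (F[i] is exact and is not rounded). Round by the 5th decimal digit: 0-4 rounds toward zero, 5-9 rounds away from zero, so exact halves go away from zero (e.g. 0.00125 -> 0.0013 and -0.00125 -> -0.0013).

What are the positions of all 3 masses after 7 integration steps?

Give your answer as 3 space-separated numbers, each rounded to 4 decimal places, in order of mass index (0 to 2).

Step 0: x=[4.0000 10.0000 16.0000] v=[0.0000 0.0000 2.0000]
Step 1: x=[5.0000 10.0000 17.0000] v=[2.0000 0.0000 2.0000]
Step 2: x=[6.0000 11.0000 17.5000] v=[2.0000 2.0000 1.0000]
Step 3: x=[6.5000 12.7500 17.7500] v=[1.0000 3.5000 0.5000]
Step 4: x=[6.8750 13.8750 18.5000] v=[0.7500 2.2500 1.5000]
Step 5: x=[7.3125 13.8125 19.9375] v=[0.8750 -0.1250 2.8750]
Step 6: x=[7.3438 13.5625 21.3125] v=[0.0625 -0.5000 2.7500]
Step 7: x=[6.8125 14.0782 21.8125] v=[-1.0626 1.0313 1.0000]

Answer: 6.8125 14.0782 21.8125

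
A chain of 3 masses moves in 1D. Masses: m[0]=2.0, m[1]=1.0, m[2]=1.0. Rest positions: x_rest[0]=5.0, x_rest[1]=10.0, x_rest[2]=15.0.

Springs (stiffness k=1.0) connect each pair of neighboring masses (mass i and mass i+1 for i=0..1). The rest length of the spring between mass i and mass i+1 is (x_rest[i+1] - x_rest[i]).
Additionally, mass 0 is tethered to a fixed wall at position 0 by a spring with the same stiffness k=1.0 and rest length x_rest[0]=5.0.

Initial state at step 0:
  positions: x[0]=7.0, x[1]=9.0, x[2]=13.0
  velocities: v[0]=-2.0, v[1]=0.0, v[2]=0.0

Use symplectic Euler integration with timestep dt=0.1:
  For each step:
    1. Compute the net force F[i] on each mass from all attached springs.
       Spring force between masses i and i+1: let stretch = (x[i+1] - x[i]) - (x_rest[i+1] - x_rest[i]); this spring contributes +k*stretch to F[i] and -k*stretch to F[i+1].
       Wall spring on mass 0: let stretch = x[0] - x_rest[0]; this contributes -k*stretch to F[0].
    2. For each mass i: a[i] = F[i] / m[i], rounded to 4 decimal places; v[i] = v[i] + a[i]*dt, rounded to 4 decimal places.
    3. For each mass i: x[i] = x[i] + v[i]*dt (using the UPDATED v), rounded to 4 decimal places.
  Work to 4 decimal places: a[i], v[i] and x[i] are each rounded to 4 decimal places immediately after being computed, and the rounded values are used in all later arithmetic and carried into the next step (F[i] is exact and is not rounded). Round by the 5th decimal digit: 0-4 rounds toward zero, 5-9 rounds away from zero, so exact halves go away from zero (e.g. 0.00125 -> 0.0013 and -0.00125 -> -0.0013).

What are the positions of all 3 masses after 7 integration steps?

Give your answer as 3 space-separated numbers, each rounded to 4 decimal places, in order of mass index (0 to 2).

Answer: 5.0512 9.3894 13.2890

Derivation:
Step 0: x=[7.0000 9.0000 13.0000] v=[-2.0000 0.0000 0.0000]
Step 1: x=[6.7750 9.0200 13.0100] v=[-2.2500 0.2000 0.1000]
Step 2: x=[6.5274 9.0575 13.0301] v=[-2.4765 0.3745 0.2010]
Step 3: x=[6.2598 9.1094 13.0605] v=[-2.6764 0.5188 0.3037]
Step 4: x=[5.9751 9.1723 13.1014] v=[-2.8469 0.6290 0.4086]
Step 5: x=[5.6765 9.2425 13.1530] v=[-2.9858 0.7022 0.5157]
Step 6: x=[5.3674 9.3162 13.2155] v=[-3.0913 0.7367 0.6247]
Step 7: x=[5.0512 9.3894 13.2890] v=[-3.1622 0.7318 0.7348]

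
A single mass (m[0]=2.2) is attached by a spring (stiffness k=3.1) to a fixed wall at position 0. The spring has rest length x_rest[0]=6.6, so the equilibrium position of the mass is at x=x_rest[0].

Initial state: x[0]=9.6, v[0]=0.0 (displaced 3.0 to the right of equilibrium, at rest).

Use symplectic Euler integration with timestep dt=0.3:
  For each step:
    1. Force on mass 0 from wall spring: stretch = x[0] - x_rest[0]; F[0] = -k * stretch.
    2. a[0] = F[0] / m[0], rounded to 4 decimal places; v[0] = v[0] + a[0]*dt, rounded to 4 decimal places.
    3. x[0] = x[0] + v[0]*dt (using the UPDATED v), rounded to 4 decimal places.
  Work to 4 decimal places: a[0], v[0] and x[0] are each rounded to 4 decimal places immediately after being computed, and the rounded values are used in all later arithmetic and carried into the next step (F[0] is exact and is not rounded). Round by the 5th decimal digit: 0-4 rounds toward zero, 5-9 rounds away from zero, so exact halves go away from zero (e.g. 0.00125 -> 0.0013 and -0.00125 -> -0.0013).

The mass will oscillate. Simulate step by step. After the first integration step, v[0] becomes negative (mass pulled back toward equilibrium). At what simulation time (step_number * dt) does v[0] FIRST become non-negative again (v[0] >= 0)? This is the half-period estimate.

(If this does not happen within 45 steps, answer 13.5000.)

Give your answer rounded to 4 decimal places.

Step 0: x=[9.6000] v=[0.0000]
Step 1: x=[9.2195] v=[-1.2682]
Step 2: x=[8.5069] v=[-2.3755]
Step 3: x=[7.5524] v=[-3.1816]
Step 4: x=[6.4771] v=[-3.5842]
Step 5: x=[5.4174] v=[-3.5322]
Step 6: x=[4.5077] v=[-3.0323]
Step 7: x=[3.8634] v=[-2.1478]
Step 8: x=[3.5661] v=[-0.9910]
Step 9: x=[3.6536] v=[0.2915]
First v>=0 after going negative at step 9, time=2.7000

Answer: 2.7000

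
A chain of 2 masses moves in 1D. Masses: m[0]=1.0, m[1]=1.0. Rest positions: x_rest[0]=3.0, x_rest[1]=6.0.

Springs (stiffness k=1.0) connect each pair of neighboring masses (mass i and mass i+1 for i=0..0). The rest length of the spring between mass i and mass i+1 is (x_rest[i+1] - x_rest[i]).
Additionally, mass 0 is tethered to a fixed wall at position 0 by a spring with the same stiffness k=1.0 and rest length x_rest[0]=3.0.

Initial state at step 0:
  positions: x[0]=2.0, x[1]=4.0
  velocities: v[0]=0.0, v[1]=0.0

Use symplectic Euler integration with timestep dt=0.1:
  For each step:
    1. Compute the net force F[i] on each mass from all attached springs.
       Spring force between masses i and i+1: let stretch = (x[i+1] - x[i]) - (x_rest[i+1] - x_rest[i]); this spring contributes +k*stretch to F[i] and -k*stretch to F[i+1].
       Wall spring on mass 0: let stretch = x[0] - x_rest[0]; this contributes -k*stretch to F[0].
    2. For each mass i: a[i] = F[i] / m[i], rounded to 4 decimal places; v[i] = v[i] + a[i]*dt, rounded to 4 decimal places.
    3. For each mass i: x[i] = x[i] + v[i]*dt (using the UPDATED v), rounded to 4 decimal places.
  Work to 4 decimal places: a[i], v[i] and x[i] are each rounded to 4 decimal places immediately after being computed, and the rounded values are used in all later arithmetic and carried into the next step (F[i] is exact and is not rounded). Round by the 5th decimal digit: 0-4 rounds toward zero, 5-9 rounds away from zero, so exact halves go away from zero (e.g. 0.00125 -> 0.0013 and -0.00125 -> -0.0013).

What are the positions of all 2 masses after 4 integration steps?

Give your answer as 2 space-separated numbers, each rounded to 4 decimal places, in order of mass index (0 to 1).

Step 0: x=[2.0000 4.0000] v=[0.0000 0.0000]
Step 1: x=[2.0000 4.0100] v=[0.0000 0.1000]
Step 2: x=[2.0001 4.0299] v=[0.0010 0.1990]
Step 3: x=[2.0005 4.0595] v=[0.0040 0.2960]
Step 4: x=[2.0015 4.0985] v=[0.0099 0.3901]

Answer: 2.0015 4.0985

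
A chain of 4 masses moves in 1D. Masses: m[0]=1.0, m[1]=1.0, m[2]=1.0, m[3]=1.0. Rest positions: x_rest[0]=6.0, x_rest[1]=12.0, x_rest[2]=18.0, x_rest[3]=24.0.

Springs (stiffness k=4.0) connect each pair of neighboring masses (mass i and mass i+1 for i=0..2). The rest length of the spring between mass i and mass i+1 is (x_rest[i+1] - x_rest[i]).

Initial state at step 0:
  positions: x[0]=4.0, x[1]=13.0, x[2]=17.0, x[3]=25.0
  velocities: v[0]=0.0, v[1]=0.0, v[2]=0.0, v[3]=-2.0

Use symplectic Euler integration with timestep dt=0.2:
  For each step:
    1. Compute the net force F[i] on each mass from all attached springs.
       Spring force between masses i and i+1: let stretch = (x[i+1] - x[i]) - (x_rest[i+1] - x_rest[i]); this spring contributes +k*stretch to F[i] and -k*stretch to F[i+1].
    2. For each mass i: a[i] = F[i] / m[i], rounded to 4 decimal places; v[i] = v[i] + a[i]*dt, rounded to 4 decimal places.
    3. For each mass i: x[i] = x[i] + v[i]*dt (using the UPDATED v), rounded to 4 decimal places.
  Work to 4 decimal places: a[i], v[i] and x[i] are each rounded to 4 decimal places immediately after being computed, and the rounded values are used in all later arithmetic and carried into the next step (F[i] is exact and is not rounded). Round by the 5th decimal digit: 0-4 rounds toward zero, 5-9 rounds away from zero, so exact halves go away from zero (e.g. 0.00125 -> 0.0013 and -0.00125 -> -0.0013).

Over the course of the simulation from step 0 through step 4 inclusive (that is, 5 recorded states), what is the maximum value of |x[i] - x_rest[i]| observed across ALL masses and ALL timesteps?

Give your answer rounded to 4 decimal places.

Answer: 2.0337

Derivation:
Step 0: x=[4.0000 13.0000 17.0000 25.0000] v=[0.0000 0.0000 0.0000 -2.0000]
Step 1: x=[4.4800 12.2000 17.6400 24.2800] v=[2.4000 -4.0000 3.2000 -3.6000]
Step 2: x=[5.2352 11.0352 18.4720 23.4576] v=[3.7760 -5.8240 4.1600 -4.1120]
Step 3: x=[5.9584 10.1323 18.9118 22.7975] v=[3.6160 -4.5146 2.1990 -3.3005]
Step 4: x=[6.3894 9.9663 18.5686 22.4757] v=[2.1551 -0.8301 -1.7160 -1.6091]
Max displacement = 2.0337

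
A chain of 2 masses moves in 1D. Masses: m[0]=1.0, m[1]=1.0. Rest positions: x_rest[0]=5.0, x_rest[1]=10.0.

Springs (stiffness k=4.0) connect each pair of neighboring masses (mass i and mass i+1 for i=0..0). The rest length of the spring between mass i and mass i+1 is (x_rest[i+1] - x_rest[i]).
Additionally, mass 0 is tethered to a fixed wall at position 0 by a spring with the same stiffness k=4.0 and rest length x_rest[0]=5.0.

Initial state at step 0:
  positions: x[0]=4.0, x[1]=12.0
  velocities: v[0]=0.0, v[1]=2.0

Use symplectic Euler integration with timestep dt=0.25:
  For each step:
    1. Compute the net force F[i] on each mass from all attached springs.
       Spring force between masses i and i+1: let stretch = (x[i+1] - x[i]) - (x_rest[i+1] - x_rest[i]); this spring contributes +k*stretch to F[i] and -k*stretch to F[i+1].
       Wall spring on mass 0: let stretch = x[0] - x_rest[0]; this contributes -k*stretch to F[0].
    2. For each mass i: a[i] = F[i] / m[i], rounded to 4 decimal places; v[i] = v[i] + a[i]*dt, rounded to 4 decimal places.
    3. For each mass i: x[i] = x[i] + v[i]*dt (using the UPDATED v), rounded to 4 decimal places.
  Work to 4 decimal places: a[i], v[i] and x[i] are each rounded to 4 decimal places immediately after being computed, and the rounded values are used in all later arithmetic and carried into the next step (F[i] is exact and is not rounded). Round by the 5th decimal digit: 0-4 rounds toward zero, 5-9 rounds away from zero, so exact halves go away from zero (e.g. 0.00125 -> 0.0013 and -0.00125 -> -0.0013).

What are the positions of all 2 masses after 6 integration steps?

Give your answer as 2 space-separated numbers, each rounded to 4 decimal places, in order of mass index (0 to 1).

Answer: 4.5803 11.2251

Derivation:
Step 0: x=[4.0000 12.0000] v=[0.0000 2.0000]
Step 1: x=[5.0000 11.7500] v=[4.0000 -1.0000]
Step 2: x=[6.4375 11.0625] v=[5.7500 -2.7500]
Step 3: x=[7.4219 10.4688] v=[3.9375 -2.3750]
Step 4: x=[7.3125 10.3633] v=[-0.4375 -0.4219]
Step 5: x=[6.1377 10.7451] v=[-4.6992 1.5273]
Step 6: x=[4.5803 11.2251] v=[-6.2295 1.9199]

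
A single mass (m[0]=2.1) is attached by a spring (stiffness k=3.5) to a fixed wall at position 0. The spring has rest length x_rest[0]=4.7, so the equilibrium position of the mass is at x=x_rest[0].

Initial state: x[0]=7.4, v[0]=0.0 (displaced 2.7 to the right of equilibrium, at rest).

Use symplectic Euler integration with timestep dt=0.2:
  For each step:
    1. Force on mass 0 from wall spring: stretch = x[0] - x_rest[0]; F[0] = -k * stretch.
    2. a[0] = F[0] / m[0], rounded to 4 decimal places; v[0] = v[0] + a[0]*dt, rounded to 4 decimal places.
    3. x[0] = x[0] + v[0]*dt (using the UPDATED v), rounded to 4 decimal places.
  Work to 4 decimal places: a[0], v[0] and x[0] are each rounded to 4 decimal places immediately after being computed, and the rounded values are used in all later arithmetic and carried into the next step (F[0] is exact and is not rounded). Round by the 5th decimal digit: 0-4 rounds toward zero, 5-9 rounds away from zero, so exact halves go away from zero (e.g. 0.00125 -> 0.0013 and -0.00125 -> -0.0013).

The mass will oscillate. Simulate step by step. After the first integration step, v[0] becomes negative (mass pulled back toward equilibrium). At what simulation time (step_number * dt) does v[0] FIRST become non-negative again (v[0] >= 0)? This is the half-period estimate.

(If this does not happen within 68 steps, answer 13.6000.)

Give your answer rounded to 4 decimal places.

Step 0: x=[7.4000] v=[0.0000]
Step 1: x=[7.2200] v=[-0.9000]
Step 2: x=[6.8720] v=[-1.7400]
Step 3: x=[6.3792] v=[-2.4640]
Step 4: x=[5.7745] v=[-3.0237]
Step 5: x=[5.0981] v=[-3.3819]
Step 6: x=[4.3952] v=[-3.5146]
Step 7: x=[3.7126] v=[-3.4130]
Step 8: x=[3.0958] v=[-3.0839]
Step 9: x=[2.5860] v=[-2.5492]
Step 10: x=[2.2171] v=[-1.8445]
Step 11: x=[2.0137] v=[-1.0169]
Step 12: x=[1.9894] v=[-0.1215]
Step 13: x=[2.1458] v=[0.7820]
First v>=0 after going negative at step 13, time=2.6000

Answer: 2.6000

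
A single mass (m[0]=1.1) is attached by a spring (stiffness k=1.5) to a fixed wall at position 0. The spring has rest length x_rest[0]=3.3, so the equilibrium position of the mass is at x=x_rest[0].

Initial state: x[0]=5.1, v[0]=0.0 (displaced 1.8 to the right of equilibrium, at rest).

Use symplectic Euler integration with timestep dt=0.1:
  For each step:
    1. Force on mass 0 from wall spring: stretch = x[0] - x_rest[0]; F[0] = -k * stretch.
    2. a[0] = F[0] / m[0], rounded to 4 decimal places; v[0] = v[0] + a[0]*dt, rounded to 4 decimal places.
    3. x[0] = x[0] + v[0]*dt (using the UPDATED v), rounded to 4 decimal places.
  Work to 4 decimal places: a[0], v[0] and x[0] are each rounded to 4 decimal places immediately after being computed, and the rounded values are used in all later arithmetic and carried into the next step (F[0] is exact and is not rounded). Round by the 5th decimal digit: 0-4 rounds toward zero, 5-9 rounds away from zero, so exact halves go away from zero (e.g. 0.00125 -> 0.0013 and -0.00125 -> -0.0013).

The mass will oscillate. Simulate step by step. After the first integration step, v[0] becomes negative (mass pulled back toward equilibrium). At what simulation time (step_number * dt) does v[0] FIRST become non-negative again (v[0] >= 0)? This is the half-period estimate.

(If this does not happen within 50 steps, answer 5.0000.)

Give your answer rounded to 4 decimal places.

Step 0: x=[5.1000] v=[0.0000]
Step 1: x=[5.0755] v=[-0.2455]
Step 2: x=[5.0267] v=[-0.4876]
Step 3: x=[4.9544] v=[-0.7231]
Step 4: x=[4.8595] v=[-0.9487]
Step 5: x=[4.7434] v=[-1.1614]
Step 6: x=[4.6076] v=[-1.3582]
Step 7: x=[4.4540] v=[-1.5365]
Step 8: x=[4.2846] v=[-1.6939]
Step 9: x=[4.1018] v=[-1.8282]
Step 10: x=[3.9081] v=[-1.9375]
Step 11: x=[3.7061] v=[-2.0204]
Step 12: x=[3.4985] v=[-2.0758]
Step 13: x=[3.2882] v=[-2.1029]
Step 14: x=[3.0781] v=[-2.1013]
Step 15: x=[2.8710] v=[-2.0710]
Step 16: x=[2.6698] v=[-2.0125]
Step 17: x=[2.4771] v=[-1.9266]
Step 18: x=[2.2957] v=[-1.8144]
Step 19: x=[2.1280] v=[-1.6775]
Step 20: x=[1.9762] v=[-1.5177]
Step 21: x=[1.8425] v=[-1.3372]
Step 22: x=[1.7287] v=[-1.1385]
Step 23: x=[1.6363] v=[-0.9242]
Step 24: x=[1.5666] v=[-0.6973]
Step 25: x=[1.5205] v=[-0.4609]
Step 26: x=[1.4987] v=[-0.2182]
Step 27: x=[1.5014] v=[0.0274]
First v>=0 after going negative at step 27, time=2.7000

Answer: 2.7000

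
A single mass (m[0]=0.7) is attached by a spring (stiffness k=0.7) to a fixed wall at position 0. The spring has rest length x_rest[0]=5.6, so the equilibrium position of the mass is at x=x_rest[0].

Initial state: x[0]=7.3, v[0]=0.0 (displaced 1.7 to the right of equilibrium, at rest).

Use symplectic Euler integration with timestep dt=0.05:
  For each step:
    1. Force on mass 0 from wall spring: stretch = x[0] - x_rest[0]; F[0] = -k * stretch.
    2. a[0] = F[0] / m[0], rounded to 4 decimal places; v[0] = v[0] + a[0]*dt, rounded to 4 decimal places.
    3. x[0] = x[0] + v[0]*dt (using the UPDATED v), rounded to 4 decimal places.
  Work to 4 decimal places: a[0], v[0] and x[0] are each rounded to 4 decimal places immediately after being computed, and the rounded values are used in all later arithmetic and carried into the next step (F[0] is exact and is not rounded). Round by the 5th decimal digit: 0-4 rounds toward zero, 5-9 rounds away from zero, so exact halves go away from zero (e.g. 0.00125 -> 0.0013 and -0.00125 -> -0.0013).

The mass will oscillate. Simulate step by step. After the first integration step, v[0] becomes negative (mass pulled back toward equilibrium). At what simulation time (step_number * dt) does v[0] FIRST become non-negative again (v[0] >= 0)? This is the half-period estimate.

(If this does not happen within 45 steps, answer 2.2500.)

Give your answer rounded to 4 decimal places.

Answer: 2.2500

Derivation:
Step 0: x=[7.3000] v=[0.0000]
Step 1: x=[7.2958] v=[-0.0850]
Step 2: x=[7.2873] v=[-0.1698]
Step 3: x=[7.2746] v=[-0.2542]
Step 4: x=[7.2577] v=[-0.3379]
Step 5: x=[7.2367] v=[-0.4208]
Step 6: x=[7.2116] v=[-0.5026]
Step 7: x=[7.1824] v=[-0.5832]
Step 8: x=[7.1493] v=[-0.6623]
Step 9: x=[7.1123] v=[-0.7398]
Step 10: x=[7.0715] v=[-0.8154]
Step 11: x=[7.0271] v=[-0.8890]
Step 12: x=[6.9791] v=[-0.9604]
Step 13: x=[6.9276] v=[-1.0294]
Step 14: x=[6.8728] v=[-1.0958]
Step 15: x=[6.8148] v=[-1.1594]
Step 16: x=[6.7538] v=[-1.2201]
Step 17: x=[6.6899] v=[-1.2778]
Step 18: x=[6.6233] v=[-1.3323]
Step 19: x=[6.5541] v=[-1.3835]
Step 20: x=[6.4825] v=[-1.4312]
Step 21: x=[6.4087] v=[-1.4753]
Step 22: x=[6.3329] v=[-1.5157]
Step 23: x=[6.2553] v=[-1.5523]
Step 24: x=[6.1760] v=[-1.5851]
Step 25: x=[6.0953] v=[-1.6139]
Step 26: x=[6.0134] v=[-1.6387]
Step 27: x=[5.9304] v=[-1.6594]
Step 28: x=[5.8466] v=[-1.6759]
Step 29: x=[5.7622] v=[-1.6882]
Step 30: x=[5.6774] v=[-1.6963]
Step 31: x=[5.5924] v=[-1.7002]
Step 32: x=[5.5074] v=[-1.6998]
Step 33: x=[5.4226] v=[-1.6952]
Step 34: x=[5.3383] v=[-1.6863]
Step 35: x=[5.2546] v=[-1.6732]
Step 36: x=[5.1718] v=[-1.6559]
Step 37: x=[5.0901] v=[-1.6345]
Step 38: x=[5.0097] v=[-1.6090]
Step 39: x=[4.9307] v=[-1.5795]
Step 40: x=[4.8534] v=[-1.5460]
Step 41: x=[4.7780] v=[-1.5087]
Step 42: x=[4.7046] v=[-1.4676]
Step 43: x=[4.6335] v=[-1.4228]
Step 44: x=[4.5648] v=[-1.3745]
Step 45: x=[4.4987] v=[-1.3227]
v[0] did not become non-negative within 45 steps; using fallback time=2.2500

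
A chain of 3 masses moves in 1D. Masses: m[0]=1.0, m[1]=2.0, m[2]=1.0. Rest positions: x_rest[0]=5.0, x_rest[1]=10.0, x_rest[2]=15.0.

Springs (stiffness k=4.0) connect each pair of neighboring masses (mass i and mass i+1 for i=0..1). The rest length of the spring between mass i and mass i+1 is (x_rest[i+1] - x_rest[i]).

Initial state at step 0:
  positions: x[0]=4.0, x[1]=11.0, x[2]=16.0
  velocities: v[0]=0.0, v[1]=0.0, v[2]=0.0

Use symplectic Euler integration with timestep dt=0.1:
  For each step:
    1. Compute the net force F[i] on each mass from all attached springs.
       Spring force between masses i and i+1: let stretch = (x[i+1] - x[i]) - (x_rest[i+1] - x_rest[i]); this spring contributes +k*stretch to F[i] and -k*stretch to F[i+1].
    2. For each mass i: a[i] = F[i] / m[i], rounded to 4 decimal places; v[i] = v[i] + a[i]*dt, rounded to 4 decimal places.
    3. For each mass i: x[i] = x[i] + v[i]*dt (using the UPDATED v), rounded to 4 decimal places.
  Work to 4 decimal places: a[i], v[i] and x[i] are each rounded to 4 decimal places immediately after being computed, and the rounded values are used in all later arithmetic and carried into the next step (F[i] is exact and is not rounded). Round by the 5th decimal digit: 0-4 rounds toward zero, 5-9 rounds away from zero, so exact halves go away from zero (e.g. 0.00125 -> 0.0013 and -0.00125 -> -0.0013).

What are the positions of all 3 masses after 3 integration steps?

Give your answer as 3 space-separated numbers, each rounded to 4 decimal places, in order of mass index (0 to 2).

Answer: 4.4563 10.7757 15.9922

Derivation:
Step 0: x=[4.0000 11.0000 16.0000] v=[0.0000 0.0000 0.0000]
Step 1: x=[4.0800 10.9600 16.0000] v=[0.8000 -0.4000 0.0000]
Step 2: x=[4.2352 10.8832 15.9984] v=[1.5520 -0.7680 -0.0160]
Step 3: x=[4.4563 10.7757 15.9922] v=[2.2112 -1.0746 -0.0621]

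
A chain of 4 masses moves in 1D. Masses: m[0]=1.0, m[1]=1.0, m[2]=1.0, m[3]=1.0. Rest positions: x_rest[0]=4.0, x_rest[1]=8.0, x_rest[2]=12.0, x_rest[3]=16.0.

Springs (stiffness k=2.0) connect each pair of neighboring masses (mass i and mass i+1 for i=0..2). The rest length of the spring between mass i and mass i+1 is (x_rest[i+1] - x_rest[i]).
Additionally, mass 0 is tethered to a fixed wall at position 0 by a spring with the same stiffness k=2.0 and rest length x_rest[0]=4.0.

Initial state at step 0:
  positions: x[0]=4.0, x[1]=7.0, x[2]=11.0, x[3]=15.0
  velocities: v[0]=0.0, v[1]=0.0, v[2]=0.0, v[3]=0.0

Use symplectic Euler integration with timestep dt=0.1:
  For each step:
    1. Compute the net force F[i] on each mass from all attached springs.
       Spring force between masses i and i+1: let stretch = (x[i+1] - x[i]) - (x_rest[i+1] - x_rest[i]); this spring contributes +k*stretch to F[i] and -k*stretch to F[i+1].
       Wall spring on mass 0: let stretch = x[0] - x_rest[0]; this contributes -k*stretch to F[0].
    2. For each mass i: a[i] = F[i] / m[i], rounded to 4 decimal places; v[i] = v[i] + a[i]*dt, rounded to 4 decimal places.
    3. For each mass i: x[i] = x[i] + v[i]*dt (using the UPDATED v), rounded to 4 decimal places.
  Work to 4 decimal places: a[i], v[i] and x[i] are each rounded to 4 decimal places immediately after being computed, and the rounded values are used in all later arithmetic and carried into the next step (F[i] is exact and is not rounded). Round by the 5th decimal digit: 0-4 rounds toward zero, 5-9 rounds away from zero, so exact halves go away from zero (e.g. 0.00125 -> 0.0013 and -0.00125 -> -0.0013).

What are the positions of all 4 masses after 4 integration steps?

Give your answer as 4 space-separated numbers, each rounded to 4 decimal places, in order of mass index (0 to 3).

Step 0: x=[4.0000 7.0000 11.0000 15.0000] v=[0.0000 0.0000 0.0000 0.0000]
Step 1: x=[3.9800 7.0200 11.0000 15.0000] v=[-0.2000 0.2000 0.0000 0.0000]
Step 2: x=[3.9412 7.0588 11.0004 15.0000] v=[-0.3880 0.3880 0.0040 0.0000]
Step 3: x=[3.8859 7.1141 11.0020 15.0000] v=[-0.5527 0.5528 0.0156 0.0001]
Step 4: x=[3.8175 7.1826 11.0058 15.0001] v=[-0.6842 0.6847 0.0376 0.0005]

Answer: 3.8175 7.1826 11.0058 15.0001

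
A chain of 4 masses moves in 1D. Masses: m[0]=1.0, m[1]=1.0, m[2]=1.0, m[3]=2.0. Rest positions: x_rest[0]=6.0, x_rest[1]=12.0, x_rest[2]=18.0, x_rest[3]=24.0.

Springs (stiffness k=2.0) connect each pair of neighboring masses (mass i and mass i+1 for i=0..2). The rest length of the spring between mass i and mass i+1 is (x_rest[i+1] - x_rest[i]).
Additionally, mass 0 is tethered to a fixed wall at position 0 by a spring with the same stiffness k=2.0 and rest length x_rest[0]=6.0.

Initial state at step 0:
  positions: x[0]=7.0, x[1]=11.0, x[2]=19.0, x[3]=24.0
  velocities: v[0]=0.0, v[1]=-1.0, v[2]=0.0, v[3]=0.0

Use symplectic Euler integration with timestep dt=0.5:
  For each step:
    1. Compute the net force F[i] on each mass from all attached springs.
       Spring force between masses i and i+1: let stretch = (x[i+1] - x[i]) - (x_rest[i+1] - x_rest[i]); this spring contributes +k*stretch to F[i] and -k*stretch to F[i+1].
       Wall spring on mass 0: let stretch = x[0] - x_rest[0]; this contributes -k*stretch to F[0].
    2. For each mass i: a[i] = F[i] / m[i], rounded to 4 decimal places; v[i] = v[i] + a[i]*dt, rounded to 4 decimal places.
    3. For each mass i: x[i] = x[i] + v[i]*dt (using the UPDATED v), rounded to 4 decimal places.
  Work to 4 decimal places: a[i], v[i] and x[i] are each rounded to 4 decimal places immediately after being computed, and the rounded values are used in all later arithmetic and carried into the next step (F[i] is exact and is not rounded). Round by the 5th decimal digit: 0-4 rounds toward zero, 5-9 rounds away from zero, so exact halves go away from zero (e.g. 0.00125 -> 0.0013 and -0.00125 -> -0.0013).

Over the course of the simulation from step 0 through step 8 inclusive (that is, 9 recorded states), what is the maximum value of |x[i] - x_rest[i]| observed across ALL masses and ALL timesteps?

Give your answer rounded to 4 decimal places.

Answer: 1.7968

Derivation:
Step 0: x=[7.0000 11.0000 19.0000 24.0000] v=[0.0000 -1.0000 0.0000 0.0000]
Step 1: x=[5.5000 12.5000 17.5000 24.2500] v=[-3.0000 3.0000 -3.0000 0.5000]
Step 2: x=[4.7500 13.0000 16.8750 24.3125] v=[-1.5000 1.0000 -1.2500 0.1250]
Step 3: x=[5.7500 11.3125 18.0313 24.0156] v=[2.0000 -3.3750 2.3125 -0.5938]
Step 4: x=[6.6563 10.2032 18.8203 23.7226] v=[1.8125 -2.2187 1.5780 -0.5860]
Step 5: x=[6.0079 11.6290 17.7519 23.7040] v=[-1.2969 2.8515 -2.1368 -0.0372]
Step 6: x=[5.1661 13.3057 16.5981 23.6974] v=[-1.6837 3.3533 -2.3076 -0.0133]
Step 7: x=[5.8110 12.5588 17.3478 23.4159] v=[1.2898 -1.4939 1.4993 -0.5630]
Step 8: x=[6.9243 10.8325 18.7370 23.1174] v=[2.2266 -3.4527 2.7784 -0.5971]
Max displacement = 1.7968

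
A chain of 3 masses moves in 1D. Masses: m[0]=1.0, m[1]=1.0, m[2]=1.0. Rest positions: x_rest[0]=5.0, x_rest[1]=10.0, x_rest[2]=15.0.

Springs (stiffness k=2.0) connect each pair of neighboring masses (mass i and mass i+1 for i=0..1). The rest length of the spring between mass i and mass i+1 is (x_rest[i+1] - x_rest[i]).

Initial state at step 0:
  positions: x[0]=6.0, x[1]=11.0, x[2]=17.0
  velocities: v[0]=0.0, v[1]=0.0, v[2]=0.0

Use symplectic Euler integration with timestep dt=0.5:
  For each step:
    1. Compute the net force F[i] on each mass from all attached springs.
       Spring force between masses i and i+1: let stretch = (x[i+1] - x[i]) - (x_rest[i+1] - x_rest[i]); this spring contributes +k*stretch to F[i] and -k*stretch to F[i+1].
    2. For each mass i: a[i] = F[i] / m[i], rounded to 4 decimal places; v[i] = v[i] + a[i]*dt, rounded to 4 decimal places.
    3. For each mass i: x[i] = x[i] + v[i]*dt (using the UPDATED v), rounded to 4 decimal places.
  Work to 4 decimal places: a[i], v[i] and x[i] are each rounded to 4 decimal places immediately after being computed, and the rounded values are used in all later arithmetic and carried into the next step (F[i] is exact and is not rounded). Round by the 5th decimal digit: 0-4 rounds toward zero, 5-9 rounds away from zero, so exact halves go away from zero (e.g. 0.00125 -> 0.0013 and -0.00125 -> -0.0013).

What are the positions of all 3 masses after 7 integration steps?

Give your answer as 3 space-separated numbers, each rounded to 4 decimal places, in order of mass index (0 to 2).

Step 0: x=[6.0000 11.0000 17.0000] v=[0.0000 0.0000 0.0000]
Step 1: x=[6.0000 11.5000 16.5000] v=[0.0000 1.0000 -1.0000]
Step 2: x=[6.2500 11.7500 16.0000] v=[0.5000 0.5000 -1.0000]
Step 3: x=[6.7500 11.3750 15.8750] v=[1.0000 -0.7500 -0.2500]
Step 4: x=[7.0625 10.9375 16.0000] v=[0.6250 -0.8750 0.2500]
Step 5: x=[6.8125 11.0938 16.0938] v=[-0.5000 0.3125 0.1875]
Step 6: x=[6.2032 11.6094 16.1876] v=[-1.2187 1.0312 0.1875]
Step 7: x=[5.7970 11.7110 16.4923] v=[-0.8125 0.2032 0.6093]

Answer: 5.7970 11.7110 16.4923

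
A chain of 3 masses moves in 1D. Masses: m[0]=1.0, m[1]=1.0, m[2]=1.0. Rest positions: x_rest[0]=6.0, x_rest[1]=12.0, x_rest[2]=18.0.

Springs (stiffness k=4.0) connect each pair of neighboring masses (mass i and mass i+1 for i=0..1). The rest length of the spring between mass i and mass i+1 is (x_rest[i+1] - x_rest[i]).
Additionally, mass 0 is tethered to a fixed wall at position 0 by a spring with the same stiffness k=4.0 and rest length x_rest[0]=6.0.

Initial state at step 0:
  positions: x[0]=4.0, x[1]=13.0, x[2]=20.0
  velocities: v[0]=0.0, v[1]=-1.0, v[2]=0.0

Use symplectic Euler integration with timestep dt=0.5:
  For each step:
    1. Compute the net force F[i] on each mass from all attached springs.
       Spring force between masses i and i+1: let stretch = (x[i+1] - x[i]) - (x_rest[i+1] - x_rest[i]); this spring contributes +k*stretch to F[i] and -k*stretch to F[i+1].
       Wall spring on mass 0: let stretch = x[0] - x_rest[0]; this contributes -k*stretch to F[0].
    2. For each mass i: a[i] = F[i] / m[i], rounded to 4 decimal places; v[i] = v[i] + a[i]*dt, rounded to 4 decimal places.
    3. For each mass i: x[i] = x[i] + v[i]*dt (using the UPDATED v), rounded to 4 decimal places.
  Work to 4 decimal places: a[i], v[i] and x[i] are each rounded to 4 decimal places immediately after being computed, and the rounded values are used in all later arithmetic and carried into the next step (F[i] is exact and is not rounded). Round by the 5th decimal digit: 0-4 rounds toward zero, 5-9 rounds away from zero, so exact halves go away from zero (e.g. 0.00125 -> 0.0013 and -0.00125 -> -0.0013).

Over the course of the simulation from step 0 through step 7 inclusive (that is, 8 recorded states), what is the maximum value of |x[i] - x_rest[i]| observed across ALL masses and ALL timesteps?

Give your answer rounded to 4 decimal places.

Step 0: x=[4.0000 13.0000 20.0000] v=[0.0000 -1.0000 0.0000]
Step 1: x=[9.0000 10.5000 19.0000] v=[10.0000 -5.0000 -2.0000]
Step 2: x=[6.5000 15.0000 15.5000] v=[-5.0000 9.0000 -7.0000]
Step 3: x=[6.0000 11.5000 17.5000] v=[-1.0000 -7.0000 4.0000]
Step 4: x=[5.0000 8.5000 19.5000] v=[-2.0000 -6.0000 4.0000]
Step 5: x=[2.5000 13.0000 16.5000] v=[-5.0000 9.0000 -6.0000]
Step 6: x=[8.0000 10.5000 16.0000] v=[11.0000 -5.0000 -1.0000]
Step 7: x=[8.0000 11.0000 16.0000] v=[0.0000 1.0000 0.0000]
Max displacement = 3.5000

Answer: 3.5000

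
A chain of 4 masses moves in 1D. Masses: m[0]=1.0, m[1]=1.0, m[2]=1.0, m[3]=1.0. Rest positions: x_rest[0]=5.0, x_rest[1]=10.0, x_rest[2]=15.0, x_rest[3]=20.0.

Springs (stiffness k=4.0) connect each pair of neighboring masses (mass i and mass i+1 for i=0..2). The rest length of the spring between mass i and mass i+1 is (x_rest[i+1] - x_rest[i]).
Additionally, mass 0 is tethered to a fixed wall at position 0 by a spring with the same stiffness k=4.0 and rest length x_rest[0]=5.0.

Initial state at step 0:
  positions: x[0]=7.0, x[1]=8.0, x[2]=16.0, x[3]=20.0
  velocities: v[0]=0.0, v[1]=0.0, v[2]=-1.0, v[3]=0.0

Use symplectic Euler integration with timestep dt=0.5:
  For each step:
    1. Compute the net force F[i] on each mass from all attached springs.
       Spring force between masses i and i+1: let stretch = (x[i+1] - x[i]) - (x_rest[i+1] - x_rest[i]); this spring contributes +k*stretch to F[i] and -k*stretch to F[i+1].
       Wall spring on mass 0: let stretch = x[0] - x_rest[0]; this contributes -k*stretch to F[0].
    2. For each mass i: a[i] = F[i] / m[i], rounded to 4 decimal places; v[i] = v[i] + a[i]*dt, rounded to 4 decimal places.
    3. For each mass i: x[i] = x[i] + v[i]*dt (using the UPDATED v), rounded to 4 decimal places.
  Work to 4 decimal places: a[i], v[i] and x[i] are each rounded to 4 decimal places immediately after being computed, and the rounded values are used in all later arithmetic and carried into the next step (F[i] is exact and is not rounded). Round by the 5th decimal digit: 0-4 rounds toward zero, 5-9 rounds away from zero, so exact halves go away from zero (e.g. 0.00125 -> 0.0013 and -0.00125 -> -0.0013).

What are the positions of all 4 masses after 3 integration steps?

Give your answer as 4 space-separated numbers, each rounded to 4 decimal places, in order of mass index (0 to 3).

Answer: 3.5000 13.0000 10.5000 21.5000

Derivation:
Step 0: x=[7.0000 8.0000 16.0000 20.0000] v=[0.0000 0.0000 -1.0000 0.0000]
Step 1: x=[1.0000 15.0000 11.5000 21.0000] v=[-12.0000 14.0000 -9.0000 2.0000]
Step 2: x=[8.0000 4.5000 20.0000 17.5000] v=[14.0000 -21.0000 17.0000 -7.0000]
Step 3: x=[3.5000 13.0000 10.5000 21.5000] v=[-9.0000 17.0000 -19.0000 8.0000]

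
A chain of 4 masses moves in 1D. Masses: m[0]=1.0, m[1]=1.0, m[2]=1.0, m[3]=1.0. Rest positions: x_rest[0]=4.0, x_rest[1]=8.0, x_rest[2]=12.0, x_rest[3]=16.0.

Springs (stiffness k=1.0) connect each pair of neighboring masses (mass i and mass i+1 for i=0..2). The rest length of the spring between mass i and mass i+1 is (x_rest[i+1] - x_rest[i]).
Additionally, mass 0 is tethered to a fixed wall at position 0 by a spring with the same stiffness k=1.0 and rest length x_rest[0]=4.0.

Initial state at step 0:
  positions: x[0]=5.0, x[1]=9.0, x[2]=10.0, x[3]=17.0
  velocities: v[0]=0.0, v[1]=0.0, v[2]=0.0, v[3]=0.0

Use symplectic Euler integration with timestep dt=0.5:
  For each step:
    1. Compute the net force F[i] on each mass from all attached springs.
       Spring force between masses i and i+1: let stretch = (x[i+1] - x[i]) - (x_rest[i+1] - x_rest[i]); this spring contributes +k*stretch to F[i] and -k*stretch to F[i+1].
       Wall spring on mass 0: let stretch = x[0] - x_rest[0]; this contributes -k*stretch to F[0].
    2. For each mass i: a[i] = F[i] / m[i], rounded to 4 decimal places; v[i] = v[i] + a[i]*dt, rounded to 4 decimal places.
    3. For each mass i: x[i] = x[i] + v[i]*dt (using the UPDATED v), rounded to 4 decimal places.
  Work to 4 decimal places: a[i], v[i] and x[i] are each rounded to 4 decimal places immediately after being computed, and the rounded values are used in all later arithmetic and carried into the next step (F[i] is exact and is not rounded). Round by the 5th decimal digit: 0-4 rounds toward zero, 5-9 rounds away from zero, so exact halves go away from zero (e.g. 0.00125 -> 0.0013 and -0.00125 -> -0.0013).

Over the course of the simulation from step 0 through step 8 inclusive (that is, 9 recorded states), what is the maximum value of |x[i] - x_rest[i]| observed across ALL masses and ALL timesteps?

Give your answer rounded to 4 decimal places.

Step 0: x=[5.0000 9.0000 10.0000 17.0000] v=[0.0000 0.0000 0.0000 0.0000]
Step 1: x=[4.7500 8.2500 11.5000 16.2500] v=[-0.5000 -1.5000 3.0000 -1.5000]
Step 2: x=[4.1875 7.4375 13.3750 15.3125] v=[-1.1250 -1.6250 3.7500 -1.8750]
Step 3: x=[3.3906 7.2969 14.2500 14.8906] v=[-1.5938 -0.2813 1.7500 -0.8438]
Step 4: x=[2.7226 7.9180 13.5469 15.3086] v=[-1.3360 1.2421 -1.4063 0.8359]
Step 5: x=[2.6728 8.6475 11.8770 16.2862] v=[-0.0996 1.4589 -3.3399 1.9551]
Step 6: x=[3.4485 8.6907 10.5020 17.1615] v=[1.5514 0.0863 -2.7501 1.7505]
Step 7: x=[4.6727 7.8761 10.3390 17.3719] v=[2.4483 -1.6292 -0.3260 0.4208]
Step 8: x=[5.5296 6.8764 11.3185 16.8241] v=[1.7137 -1.9995 1.9590 -1.0957]
Max displacement = 2.2500

Answer: 2.2500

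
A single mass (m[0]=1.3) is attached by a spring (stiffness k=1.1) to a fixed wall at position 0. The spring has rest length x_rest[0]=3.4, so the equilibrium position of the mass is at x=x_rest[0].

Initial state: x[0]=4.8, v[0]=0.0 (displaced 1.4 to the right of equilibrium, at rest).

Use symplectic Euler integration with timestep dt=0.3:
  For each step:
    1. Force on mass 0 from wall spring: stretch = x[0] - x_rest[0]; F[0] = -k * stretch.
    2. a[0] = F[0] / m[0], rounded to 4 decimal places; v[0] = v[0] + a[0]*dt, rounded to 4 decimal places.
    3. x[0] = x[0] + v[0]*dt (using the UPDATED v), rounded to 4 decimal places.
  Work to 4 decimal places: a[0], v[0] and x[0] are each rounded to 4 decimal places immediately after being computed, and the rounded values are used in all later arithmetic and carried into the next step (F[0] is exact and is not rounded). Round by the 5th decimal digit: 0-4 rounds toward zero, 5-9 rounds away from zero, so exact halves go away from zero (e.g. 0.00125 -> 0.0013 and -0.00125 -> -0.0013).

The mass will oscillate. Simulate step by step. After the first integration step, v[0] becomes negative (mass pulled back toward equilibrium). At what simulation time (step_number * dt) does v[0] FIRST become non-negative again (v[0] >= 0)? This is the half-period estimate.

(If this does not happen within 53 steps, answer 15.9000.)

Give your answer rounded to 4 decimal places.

Answer: 3.6000

Derivation:
Step 0: x=[4.8000] v=[0.0000]
Step 1: x=[4.6934] v=[-0.3554]
Step 2: x=[4.4883] v=[-0.6837]
Step 3: x=[4.2003] v=[-0.9600]
Step 4: x=[3.8513] v=[-1.1632]
Step 5: x=[3.4680] v=[-1.2778]
Step 6: x=[3.0795] v=[-1.2951]
Step 7: x=[2.7154] v=[-1.2137]
Step 8: x=[2.4034] v=[-1.0399]
Step 9: x=[2.1673] v=[-0.7869]
Step 10: x=[2.0251] v=[-0.4740]
Step 11: x=[1.9876] v=[-0.1250]
Step 12: x=[2.0577] v=[0.2335]
First v>=0 after going negative at step 12, time=3.6000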